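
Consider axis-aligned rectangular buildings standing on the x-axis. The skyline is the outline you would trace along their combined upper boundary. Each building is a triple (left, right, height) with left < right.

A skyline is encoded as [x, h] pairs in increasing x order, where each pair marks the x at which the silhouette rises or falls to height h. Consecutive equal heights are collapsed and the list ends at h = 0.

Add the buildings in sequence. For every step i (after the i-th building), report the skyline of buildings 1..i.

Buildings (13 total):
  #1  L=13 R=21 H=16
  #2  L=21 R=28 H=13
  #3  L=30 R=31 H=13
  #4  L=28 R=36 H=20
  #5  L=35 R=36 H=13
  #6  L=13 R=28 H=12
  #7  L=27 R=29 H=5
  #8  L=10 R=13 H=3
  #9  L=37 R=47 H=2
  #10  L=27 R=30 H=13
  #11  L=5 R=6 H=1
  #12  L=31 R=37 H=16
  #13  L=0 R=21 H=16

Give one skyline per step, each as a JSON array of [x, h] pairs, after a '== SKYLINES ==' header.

== SKYLINES ==
[[13,16],[21,0]]
[[13,16],[21,13],[28,0]]
[[13,16],[21,13],[28,0],[30,13],[31,0]]
[[13,16],[21,13],[28,20],[36,0]]
[[13,16],[21,13],[28,20],[36,0]]
[[13,16],[21,13],[28,20],[36,0]]
[[13,16],[21,13],[28,20],[36,0]]
[[10,3],[13,16],[21,13],[28,20],[36,0]]
[[10,3],[13,16],[21,13],[28,20],[36,0],[37,2],[47,0]]
[[10,3],[13,16],[21,13],[28,20],[36,0],[37,2],[47,0]]
[[5,1],[6,0],[10,3],[13,16],[21,13],[28,20],[36,0],[37,2],[47,0]]
[[5,1],[6,0],[10,3],[13,16],[21,13],[28,20],[36,16],[37,2],[47,0]]
[[0,16],[21,13],[28,20],[36,16],[37,2],[47,0]]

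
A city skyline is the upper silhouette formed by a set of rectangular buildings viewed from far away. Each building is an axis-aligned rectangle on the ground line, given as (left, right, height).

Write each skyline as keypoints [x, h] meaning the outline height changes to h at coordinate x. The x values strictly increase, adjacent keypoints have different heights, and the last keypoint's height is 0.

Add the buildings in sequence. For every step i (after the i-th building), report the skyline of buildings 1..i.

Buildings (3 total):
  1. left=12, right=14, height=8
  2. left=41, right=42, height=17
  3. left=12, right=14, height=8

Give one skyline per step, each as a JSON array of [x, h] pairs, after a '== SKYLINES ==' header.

== SKYLINES ==
[[12,8],[14,0]]
[[12,8],[14,0],[41,17],[42,0]]
[[12,8],[14,0],[41,17],[42,0]]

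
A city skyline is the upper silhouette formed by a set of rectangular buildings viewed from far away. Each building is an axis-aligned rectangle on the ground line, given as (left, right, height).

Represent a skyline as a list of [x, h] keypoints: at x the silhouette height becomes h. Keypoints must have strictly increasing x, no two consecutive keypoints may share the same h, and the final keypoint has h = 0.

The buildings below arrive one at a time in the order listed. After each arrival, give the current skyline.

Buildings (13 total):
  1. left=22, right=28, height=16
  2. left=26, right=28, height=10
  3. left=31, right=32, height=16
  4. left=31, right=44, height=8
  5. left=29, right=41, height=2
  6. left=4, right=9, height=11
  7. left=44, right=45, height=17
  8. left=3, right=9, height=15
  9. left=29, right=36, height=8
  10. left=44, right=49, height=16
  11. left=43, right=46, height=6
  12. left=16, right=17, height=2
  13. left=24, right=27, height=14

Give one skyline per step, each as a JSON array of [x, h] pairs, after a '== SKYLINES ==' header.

== SKYLINES ==
[[22,16],[28,0]]
[[22,16],[28,0]]
[[22,16],[28,0],[31,16],[32,0]]
[[22,16],[28,0],[31,16],[32,8],[44,0]]
[[22,16],[28,0],[29,2],[31,16],[32,8],[44,0]]
[[4,11],[9,0],[22,16],[28,0],[29,2],[31,16],[32,8],[44,0]]
[[4,11],[9,0],[22,16],[28,0],[29,2],[31,16],[32,8],[44,17],[45,0]]
[[3,15],[9,0],[22,16],[28,0],[29,2],[31,16],[32,8],[44,17],[45,0]]
[[3,15],[9,0],[22,16],[28,0],[29,8],[31,16],[32,8],[44,17],[45,0]]
[[3,15],[9,0],[22,16],[28,0],[29,8],[31,16],[32,8],[44,17],[45,16],[49,0]]
[[3,15],[9,0],[22,16],[28,0],[29,8],[31,16],[32,8],[44,17],[45,16],[49,0]]
[[3,15],[9,0],[16,2],[17,0],[22,16],[28,0],[29,8],[31,16],[32,8],[44,17],[45,16],[49,0]]
[[3,15],[9,0],[16,2],[17,0],[22,16],[28,0],[29,8],[31,16],[32,8],[44,17],[45,16],[49,0]]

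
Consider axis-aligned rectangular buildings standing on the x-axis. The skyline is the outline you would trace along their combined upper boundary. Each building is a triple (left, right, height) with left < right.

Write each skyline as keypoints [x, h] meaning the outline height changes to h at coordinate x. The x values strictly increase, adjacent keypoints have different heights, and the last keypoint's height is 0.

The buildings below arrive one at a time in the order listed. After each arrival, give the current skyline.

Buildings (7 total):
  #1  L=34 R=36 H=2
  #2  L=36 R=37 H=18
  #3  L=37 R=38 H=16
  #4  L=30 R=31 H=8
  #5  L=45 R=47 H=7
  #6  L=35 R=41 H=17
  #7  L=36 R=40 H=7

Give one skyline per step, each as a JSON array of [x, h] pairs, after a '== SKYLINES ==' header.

== SKYLINES ==
[[34,2],[36,0]]
[[34,2],[36,18],[37,0]]
[[34,2],[36,18],[37,16],[38,0]]
[[30,8],[31,0],[34,2],[36,18],[37,16],[38,0]]
[[30,8],[31,0],[34,2],[36,18],[37,16],[38,0],[45,7],[47,0]]
[[30,8],[31,0],[34,2],[35,17],[36,18],[37,17],[41,0],[45,7],[47,0]]
[[30,8],[31,0],[34,2],[35,17],[36,18],[37,17],[41,0],[45,7],[47,0]]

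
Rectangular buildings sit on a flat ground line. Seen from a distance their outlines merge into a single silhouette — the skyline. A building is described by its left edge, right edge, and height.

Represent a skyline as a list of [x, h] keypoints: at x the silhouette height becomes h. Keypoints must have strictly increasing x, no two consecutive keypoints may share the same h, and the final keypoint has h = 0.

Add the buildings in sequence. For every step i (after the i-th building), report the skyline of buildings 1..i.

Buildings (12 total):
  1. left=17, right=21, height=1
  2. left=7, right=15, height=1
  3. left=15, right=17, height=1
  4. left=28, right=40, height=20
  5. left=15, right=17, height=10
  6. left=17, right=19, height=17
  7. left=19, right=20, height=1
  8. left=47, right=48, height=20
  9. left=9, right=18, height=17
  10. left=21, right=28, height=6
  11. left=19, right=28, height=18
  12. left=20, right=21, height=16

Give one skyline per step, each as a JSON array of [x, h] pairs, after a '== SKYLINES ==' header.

== SKYLINES ==
[[17,1],[21,0]]
[[7,1],[15,0],[17,1],[21,0]]
[[7,1],[21,0]]
[[7,1],[21,0],[28,20],[40,0]]
[[7,1],[15,10],[17,1],[21,0],[28,20],[40,0]]
[[7,1],[15,10],[17,17],[19,1],[21,0],[28,20],[40,0]]
[[7,1],[15,10],[17,17],[19,1],[21,0],[28,20],[40,0]]
[[7,1],[15,10],[17,17],[19,1],[21,0],[28,20],[40,0],[47,20],[48,0]]
[[7,1],[9,17],[19,1],[21,0],[28,20],[40,0],[47,20],[48,0]]
[[7,1],[9,17],[19,1],[21,6],[28,20],[40,0],[47,20],[48,0]]
[[7,1],[9,17],[19,18],[28,20],[40,0],[47,20],[48,0]]
[[7,1],[9,17],[19,18],[28,20],[40,0],[47,20],[48,0]]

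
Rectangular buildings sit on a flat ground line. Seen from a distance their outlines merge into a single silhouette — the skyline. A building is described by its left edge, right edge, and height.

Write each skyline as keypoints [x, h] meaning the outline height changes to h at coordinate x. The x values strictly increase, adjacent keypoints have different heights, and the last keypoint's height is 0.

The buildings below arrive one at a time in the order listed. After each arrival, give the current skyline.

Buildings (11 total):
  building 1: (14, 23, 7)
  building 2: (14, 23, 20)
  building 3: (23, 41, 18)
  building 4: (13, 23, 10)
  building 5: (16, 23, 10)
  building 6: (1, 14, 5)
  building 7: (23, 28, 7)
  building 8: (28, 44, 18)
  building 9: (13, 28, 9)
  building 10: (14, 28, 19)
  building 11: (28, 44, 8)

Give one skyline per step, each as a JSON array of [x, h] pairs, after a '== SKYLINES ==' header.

== SKYLINES ==
[[14,7],[23,0]]
[[14,20],[23,0]]
[[14,20],[23,18],[41,0]]
[[13,10],[14,20],[23,18],[41,0]]
[[13,10],[14,20],[23,18],[41,0]]
[[1,5],[13,10],[14,20],[23,18],[41,0]]
[[1,5],[13,10],[14,20],[23,18],[41,0]]
[[1,5],[13,10],[14,20],[23,18],[44,0]]
[[1,5],[13,10],[14,20],[23,18],[44,0]]
[[1,5],[13,10],[14,20],[23,19],[28,18],[44,0]]
[[1,5],[13,10],[14,20],[23,19],[28,18],[44,0]]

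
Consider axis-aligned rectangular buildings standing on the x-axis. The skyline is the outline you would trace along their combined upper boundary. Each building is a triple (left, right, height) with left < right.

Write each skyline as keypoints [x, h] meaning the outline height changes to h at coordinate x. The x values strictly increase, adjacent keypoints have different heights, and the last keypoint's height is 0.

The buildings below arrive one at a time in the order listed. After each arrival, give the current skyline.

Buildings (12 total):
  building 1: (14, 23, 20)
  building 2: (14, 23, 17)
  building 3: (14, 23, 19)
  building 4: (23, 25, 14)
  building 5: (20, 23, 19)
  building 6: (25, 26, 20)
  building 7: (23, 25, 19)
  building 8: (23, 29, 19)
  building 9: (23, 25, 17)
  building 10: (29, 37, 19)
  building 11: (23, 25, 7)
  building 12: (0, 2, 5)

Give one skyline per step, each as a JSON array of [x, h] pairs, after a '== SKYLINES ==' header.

== SKYLINES ==
[[14,20],[23,0]]
[[14,20],[23,0]]
[[14,20],[23,0]]
[[14,20],[23,14],[25,0]]
[[14,20],[23,14],[25,0]]
[[14,20],[23,14],[25,20],[26,0]]
[[14,20],[23,19],[25,20],[26,0]]
[[14,20],[23,19],[25,20],[26,19],[29,0]]
[[14,20],[23,19],[25,20],[26,19],[29,0]]
[[14,20],[23,19],[25,20],[26,19],[37,0]]
[[14,20],[23,19],[25,20],[26,19],[37,0]]
[[0,5],[2,0],[14,20],[23,19],[25,20],[26,19],[37,0]]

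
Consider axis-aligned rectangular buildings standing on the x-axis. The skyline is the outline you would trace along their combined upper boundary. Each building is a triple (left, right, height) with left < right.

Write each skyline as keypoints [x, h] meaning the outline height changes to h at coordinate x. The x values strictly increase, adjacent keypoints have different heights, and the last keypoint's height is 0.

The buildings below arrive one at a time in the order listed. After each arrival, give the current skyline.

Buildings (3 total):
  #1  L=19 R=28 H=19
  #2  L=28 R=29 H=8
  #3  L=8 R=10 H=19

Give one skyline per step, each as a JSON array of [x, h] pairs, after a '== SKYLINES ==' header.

== SKYLINES ==
[[19,19],[28,0]]
[[19,19],[28,8],[29,0]]
[[8,19],[10,0],[19,19],[28,8],[29,0]]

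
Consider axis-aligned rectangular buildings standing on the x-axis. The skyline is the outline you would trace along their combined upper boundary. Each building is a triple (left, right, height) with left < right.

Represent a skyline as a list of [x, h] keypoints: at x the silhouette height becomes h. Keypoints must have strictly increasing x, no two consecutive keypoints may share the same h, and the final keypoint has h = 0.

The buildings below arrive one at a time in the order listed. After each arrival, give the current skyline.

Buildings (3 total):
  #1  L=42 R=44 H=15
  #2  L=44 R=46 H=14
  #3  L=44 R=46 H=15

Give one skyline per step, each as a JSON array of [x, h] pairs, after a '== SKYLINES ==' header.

== SKYLINES ==
[[42,15],[44,0]]
[[42,15],[44,14],[46,0]]
[[42,15],[46,0]]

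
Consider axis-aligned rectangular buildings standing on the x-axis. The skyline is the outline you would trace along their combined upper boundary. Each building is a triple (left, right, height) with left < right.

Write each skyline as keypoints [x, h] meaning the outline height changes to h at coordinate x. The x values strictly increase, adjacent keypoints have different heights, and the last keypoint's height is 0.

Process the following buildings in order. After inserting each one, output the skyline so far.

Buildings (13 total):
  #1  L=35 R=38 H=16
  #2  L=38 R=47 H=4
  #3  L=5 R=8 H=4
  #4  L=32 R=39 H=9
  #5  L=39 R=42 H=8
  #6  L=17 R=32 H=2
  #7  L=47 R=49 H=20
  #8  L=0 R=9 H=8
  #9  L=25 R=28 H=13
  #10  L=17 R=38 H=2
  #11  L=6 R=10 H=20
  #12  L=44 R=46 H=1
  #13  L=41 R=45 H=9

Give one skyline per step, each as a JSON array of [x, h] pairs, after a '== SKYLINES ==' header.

== SKYLINES ==
[[35,16],[38,0]]
[[35,16],[38,4],[47,0]]
[[5,4],[8,0],[35,16],[38,4],[47,0]]
[[5,4],[8,0],[32,9],[35,16],[38,9],[39,4],[47,0]]
[[5,4],[8,0],[32,9],[35,16],[38,9],[39,8],[42,4],[47,0]]
[[5,4],[8,0],[17,2],[32,9],[35,16],[38,9],[39,8],[42,4],[47,0]]
[[5,4],[8,0],[17,2],[32,9],[35,16],[38,9],[39,8],[42,4],[47,20],[49,0]]
[[0,8],[9,0],[17,2],[32,9],[35,16],[38,9],[39,8],[42,4],[47,20],[49,0]]
[[0,8],[9,0],[17,2],[25,13],[28,2],[32,9],[35,16],[38,9],[39,8],[42,4],[47,20],[49,0]]
[[0,8],[9,0],[17,2],[25,13],[28,2],[32,9],[35,16],[38,9],[39,8],[42,4],[47,20],[49,0]]
[[0,8],[6,20],[10,0],[17,2],[25,13],[28,2],[32,9],[35,16],[38,9],[39,8],[42,4],[47,20],[49,0]]
[[0,8],[6,20],[10,0],[17,2],[25,13],[28,2],[32,9],[35,16],[38,9],[39,8],[42,4],[47,20],[49,0]]
[[0,8],[6,20],[10,0],[17,2],[25,13],[28,2],[32,9],[35,16],[38,9],[39,8],[41,9],[45,4],[47,20],[49,0]]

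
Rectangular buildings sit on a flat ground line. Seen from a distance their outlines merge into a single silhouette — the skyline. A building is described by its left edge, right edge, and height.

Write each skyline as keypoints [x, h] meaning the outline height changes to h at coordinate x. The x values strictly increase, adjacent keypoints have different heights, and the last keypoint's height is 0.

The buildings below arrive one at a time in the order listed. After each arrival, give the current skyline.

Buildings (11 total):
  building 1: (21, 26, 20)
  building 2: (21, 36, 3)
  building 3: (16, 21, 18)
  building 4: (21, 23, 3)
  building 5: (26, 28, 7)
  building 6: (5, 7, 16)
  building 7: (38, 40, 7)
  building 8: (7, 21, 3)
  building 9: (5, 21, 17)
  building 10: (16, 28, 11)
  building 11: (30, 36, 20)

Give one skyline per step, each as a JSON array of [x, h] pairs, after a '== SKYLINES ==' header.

== SKYLINES ==
[[21,20],[26,0]]
[[21,20],[26,3],[36,0]]
[[16,18],[21,20],[26,3],[36,0]]
[[16,18],[21,20],[26,3],[36,0]]
[[16,18],[21,20],[26,7],[28,3],[36,0]]
[[5,16],[7,0],[16,18],[21,20],[26,7],[28,3],[36,0]]
[[5,16],[7,0],[16,18],[21,20],[26,7],[28,3],[36,0],[38,7],[40,0]]
[[5,16],[7,3],[16,18],[21,20],[26,7],[28,3],[36,0],[38,7],[40,0]]
[[5,17],[16,18],[21,20],[26,7],[28,3],[36,0],[38,7],[40,0]]
[[5,17],[16,18],[21,20],[26,11],[28,3],[36,0],[38,7],[40,0]]
[[5,17],[16,18],[21,20],[26,11],[28,3],[30,20],[36,0],[38,7],[40,0]]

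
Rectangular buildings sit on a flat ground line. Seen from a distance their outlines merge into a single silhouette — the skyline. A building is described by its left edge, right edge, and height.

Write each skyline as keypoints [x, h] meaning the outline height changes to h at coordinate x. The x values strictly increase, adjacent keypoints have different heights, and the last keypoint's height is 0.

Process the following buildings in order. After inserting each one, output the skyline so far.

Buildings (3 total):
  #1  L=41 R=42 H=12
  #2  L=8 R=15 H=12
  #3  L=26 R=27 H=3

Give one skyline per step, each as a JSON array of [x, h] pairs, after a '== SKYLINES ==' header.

== SKYLINES ==
[[41,12],[42,0]]
[[8,12],[15,0],[41,12],[42,0]]
[[8,12],[15,0],[26,3],[27,0],[41,12],[42,0]]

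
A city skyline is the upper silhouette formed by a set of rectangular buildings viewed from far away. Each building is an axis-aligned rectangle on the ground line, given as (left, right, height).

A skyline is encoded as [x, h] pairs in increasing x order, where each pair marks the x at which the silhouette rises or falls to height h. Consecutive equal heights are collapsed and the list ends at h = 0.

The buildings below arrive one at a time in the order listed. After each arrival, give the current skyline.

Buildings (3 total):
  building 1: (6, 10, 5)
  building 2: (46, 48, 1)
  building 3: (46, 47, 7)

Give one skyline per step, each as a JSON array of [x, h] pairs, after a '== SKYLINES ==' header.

== SKYLINES ==
[[6,5],[10,0]]
[[6,5],[10,0],[46,1],[48,0]]
[[6,5],[10,0],[46,7],[47,1],[48,0]]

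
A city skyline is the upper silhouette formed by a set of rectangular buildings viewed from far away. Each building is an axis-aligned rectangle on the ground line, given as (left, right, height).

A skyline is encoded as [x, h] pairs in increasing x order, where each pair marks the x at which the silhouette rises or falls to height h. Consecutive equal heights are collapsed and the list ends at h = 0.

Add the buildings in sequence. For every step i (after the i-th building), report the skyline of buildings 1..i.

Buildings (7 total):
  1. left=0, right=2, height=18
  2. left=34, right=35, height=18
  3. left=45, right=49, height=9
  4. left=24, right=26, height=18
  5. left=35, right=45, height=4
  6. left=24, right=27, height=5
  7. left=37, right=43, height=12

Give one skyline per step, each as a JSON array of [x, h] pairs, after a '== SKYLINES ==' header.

== SKYLINES ==
[[0,18],[2,0]]
[[0,18],[2,0],[34,18],[35,0]]
[[0,18],[2,0],[34,18],[35,0],[45,9],[49,0]]
[[0,18],[2,0],[24,18],[26,0],[34,18],[35,0],[45,9],[49,0]]
[[0,18],[2,0],[24,18],[26,0],[34,18],[35,4],[45,9],[49,0]]
[[0,18],[2,0],[24,18],[26,5],[27,0],[34,18],[35,4],[45,9],[49,0]]
[[0,18],[2,0],[24,18],[26,5],[27,0],[34,18],[35,4],[37,12],[43,4],[45,9],[49,0]]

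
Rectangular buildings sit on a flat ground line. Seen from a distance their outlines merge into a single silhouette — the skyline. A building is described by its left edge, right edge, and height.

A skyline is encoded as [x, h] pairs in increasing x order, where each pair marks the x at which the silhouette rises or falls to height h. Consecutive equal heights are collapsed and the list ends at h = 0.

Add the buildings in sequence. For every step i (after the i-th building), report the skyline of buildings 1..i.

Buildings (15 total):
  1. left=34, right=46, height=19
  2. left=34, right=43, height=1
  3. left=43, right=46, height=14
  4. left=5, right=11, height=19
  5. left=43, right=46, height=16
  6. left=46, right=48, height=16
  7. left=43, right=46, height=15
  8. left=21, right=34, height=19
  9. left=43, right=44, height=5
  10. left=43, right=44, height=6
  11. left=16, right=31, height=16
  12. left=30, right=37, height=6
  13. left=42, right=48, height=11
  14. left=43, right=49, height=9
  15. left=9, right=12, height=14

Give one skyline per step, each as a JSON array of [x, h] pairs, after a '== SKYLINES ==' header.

== SKYLINES ==
[[34,19],[46,0]]
[[34,19],[46,0]]
[[34,19],[46,0]]
[[5,19],[11,0],[34,19],[46,0]]
[[5,19],[11,0],[34,19],[46,0]]
[[5,19],[11,0],[34,19],[46,16],[48,0]]
[[5,19],[11,0],[34,19],[46,16],[48,0]]
[[5,19],[11,0],[21,19],[46,16],[48,0]]
[[5,19],[11,0],[21,19],[46,16],[48,0]]
[[5,19],[11,0],[21,19],[46,16],[48,0]]
[[5,19],[11,0],[16,16],[21,19],[46,16],[48,0]]
[[5,19],[11,0],[16,16],[21,19],[46,16],[48,0]]
[[5,19],[11,0],[16,16],[21,19],[46,16],[48,0]]
[[5,19],[11,0],[16,16],[21,19],[46,16],[48,9],[49,0]]
[[5,19],[11,14],[12,0],[16,16],[21,19],[46,16],[48,9],[49,0]]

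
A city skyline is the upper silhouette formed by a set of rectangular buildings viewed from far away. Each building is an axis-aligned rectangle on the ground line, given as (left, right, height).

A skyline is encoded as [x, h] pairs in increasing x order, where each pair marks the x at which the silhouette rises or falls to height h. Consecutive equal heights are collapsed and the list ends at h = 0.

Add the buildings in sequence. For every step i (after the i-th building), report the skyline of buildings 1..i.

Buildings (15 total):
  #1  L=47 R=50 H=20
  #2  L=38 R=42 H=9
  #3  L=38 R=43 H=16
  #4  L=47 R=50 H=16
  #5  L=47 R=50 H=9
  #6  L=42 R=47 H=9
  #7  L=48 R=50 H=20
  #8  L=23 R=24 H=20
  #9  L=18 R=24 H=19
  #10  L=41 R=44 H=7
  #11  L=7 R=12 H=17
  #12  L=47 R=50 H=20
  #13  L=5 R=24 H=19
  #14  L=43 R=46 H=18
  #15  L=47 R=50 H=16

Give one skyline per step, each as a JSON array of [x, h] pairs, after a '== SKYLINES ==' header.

== SKYLINES ==
[[47,20],[50,0]]
[[38,9],[42,0],[47,20],[50,0]]
[[38,16],[43,0],[47,20],[50,0]]
[[38,16],[43,0],[47,20],[50,0]]
[[38,16],[43,0],[47,20],[50,0]]
[[38,16],[43,9],[47,20],[50,0]]
[[38,16],[43,9],[47,20],[50,0]]
[[23,20],[24,0],[38,16],[43,9],[47,20],[50,0]]
[[18,19],[23,20],[24,0],[38,16],[43,9],[47,20],[50,0]]
[[18,19],[23,20],[24,0],[38,16],[43,9],[47,20],[50,0]]
[[7,17],[12,0],[18,19],[23,20],[24,0],[38,16],[43,9],[47,20],[50,0]]
[[7,17],[12,0],[18,19],[23,20],[24,0],[38,16],[43,9],[47,20],[50,0]]
[[5,19],[23,20],[24,0],[38,16],[43,9],[47,20],[50,0]]
[[5,19],[23,20],[24,0],[38,16],[43,18],[46,9],[47,20],[50,0]]
[[5,19],[23,20],[24,0],[38,16],[43,18],[46,9],[47,20],[50,0]]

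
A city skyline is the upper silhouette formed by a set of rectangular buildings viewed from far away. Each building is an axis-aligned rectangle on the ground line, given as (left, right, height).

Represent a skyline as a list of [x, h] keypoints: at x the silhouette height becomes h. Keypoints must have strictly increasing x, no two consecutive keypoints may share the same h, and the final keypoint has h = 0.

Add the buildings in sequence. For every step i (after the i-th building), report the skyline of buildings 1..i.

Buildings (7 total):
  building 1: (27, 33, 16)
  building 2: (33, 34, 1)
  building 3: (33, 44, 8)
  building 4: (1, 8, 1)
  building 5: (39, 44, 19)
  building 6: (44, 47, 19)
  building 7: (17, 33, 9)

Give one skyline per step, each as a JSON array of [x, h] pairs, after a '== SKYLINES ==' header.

== SKYLINES ==
[[27,16],[33,0]]
[[27,16],[33,1],[34,0]]
[[27,16],[33,8],[44,0]]
[[1,1],[8,0],[27,16],[33,8],[44,0]]
[[1,1],[8,0],[27,16],[33,8],[39,19],[44,0]]
[[1,1],[8,0],[27,16],[33,8],[39,19],[47,0]]
[[1,1],[8,0],[17,9],[27,16],[33,8],[39,19],[47,0]]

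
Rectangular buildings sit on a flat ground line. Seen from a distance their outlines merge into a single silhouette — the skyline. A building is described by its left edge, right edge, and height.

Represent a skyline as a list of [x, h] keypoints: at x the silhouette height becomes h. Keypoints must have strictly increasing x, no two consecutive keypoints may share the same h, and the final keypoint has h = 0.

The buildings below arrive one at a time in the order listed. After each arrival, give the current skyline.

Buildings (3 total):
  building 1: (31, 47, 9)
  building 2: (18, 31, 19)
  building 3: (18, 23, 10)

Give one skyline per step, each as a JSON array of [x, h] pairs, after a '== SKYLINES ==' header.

== SKYLINES ==
[[31,9],[47,0]]
[[18,19],[31,9],[47,0]]
[[18,19],[31,9],[47,0]]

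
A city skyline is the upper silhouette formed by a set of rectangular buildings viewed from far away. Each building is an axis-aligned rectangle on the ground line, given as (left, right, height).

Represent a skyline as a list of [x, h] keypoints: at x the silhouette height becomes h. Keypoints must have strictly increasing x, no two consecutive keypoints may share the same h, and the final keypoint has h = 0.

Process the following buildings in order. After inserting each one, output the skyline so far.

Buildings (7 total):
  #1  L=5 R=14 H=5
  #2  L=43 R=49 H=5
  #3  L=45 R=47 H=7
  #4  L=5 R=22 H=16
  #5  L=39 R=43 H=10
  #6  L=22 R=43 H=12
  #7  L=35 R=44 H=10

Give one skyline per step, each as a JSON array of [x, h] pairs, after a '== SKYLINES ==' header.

== SKYLINES ==
[[5,5],[14,0]]
[[5,5],[14,0],[43,5],[49,0]]
[[5,5],[14,0],[43,5],[45,7],[47,5],[49,0]]
[[5,16],[22,0],[43,5],[45,7],[47,5],[49,0]]
[[5,16],[22,0],[39,10],[43,5],[45,7],[47,5],[49,0]]
[[5,16],[22,12],[43,5],[45,7],[47,5],[49,0]]
[[5,16],[22,12],[43,10],[44,5],[45,7],[47,5],[49,0]]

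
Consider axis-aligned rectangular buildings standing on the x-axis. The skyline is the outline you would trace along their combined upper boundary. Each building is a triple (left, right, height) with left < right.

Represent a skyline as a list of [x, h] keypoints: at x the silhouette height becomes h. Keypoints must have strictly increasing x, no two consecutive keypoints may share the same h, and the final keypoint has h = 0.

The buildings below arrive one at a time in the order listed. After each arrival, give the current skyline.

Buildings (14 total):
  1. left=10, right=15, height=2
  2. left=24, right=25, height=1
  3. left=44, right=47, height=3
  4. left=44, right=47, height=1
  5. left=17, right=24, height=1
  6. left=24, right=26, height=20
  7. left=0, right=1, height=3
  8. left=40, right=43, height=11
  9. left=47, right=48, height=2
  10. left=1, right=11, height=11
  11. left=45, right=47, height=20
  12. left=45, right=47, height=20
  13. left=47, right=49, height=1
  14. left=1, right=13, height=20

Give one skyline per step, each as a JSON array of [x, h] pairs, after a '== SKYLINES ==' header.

== SKYLINES ==
[[10,2],[15,0]]
[[10,2],[15,0],[24,1],[25,0]]
[[10,2],[15,0],[24,1],[25,0],[44,3],[47,0]]
[[10,2],[15,0],[24,1],[25,0],[44,3],[47,0]]
[[10,2],[15,0],[17,1],[25,0],[44,3],[47,0]]
[[10,2],[15,0],[17,1],[24,20],[26,0],[44,3],[47,0]]
[[0,3],[1,0],[10,2],[15,0],[17,1],[24,20],[26,0],[44,3],[47,0]]
[[0,3],[1,0],[10,2],[15,0],[17,1],[24,20],[26,0],[40,11],[43,0],[44,3],[47,0]]
[[0,3],[1,0],[10,2],[15,0],[17,1],[24,20],[26,0],[40,11],[43,0],[44,3],[47,2],[48,0]]
[[0,3],[1,11],[11,2],[15,0],[17,1],[24,20],[26,0],[40,11],[43,0],[44,3],[47,2],[48,0]]
[[0,3],[1,11],[11,2],[15,0],[17,1],[24,20],[26,0],[40,11],[43,0],[44,3],[45,20],[47,2],[48,0]]
[[0,3],[1,11],[11,2],[15,0],[17,1],[24,20],[26,0],[40,11],[43,0],[44,3],[45,20],[47,2],[48,0]]
[[0,3],[1,11],[11,2],[15,0],[17,1],[24,20],[26,0],[40,11],[43,0],[44,3],[45,20],[47,2],[48,1],[49,0]]
[[0,3],[1,20],[13,2],[15,0],[17,1],[24,20],[26,0],[40,11],[43,0],[44,3],[45,20],[47,2],[48,1],[49,0]]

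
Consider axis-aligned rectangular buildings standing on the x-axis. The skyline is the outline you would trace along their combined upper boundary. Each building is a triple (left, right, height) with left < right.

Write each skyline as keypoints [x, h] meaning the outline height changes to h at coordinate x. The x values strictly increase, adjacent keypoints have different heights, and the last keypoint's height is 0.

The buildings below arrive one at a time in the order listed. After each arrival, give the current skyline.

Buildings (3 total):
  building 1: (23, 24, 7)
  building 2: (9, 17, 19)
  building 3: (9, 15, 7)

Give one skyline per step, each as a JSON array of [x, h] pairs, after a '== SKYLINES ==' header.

== SKYLINES ==
[[23,7],[24,0]]
[[9,19],[17,0],[23,7],[24,0]]
[[9,19],[17,0],[23,7],[24,0]]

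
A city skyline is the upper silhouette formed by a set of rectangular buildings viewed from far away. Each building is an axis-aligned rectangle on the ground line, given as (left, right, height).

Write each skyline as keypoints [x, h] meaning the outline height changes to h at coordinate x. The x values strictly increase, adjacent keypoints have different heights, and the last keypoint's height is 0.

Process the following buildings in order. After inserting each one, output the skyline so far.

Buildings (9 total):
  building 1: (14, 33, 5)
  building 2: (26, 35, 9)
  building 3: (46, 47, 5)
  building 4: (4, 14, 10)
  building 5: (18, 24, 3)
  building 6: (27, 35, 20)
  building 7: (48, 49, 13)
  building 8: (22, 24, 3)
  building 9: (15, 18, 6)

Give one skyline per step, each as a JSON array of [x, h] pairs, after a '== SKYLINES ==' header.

== SKYLINES ==
[[14,5],[33,0]]
[[14,5],[26,9],[35,0]]
[[14,5],[26,9],[35,0],[46,5],[47,0]]
[[4,10],[14,5],[26,9],[35,0],[46,5],[47,0]]
[[4,10],[14,5],[26,9],[35,0],[46,5],[47,0]]
[[4,10],[14,5],[26,9],[27,20],[35,0],[46,5],[47,0]]
[[4,10],[14,5],[26,9],[27,20],[35,0],[46,5],[47,0],[48,13],[49,0]]
[[4,10],[14,5],[26,9],[27,20],[35,0],[46,5],[47,0],[48,13],[49,0]]
[[4,10],[14,5],[15,6],[18,5],[26,9],[27,20],[35,0],[46,5],[47,0],[48,13],[49,0]]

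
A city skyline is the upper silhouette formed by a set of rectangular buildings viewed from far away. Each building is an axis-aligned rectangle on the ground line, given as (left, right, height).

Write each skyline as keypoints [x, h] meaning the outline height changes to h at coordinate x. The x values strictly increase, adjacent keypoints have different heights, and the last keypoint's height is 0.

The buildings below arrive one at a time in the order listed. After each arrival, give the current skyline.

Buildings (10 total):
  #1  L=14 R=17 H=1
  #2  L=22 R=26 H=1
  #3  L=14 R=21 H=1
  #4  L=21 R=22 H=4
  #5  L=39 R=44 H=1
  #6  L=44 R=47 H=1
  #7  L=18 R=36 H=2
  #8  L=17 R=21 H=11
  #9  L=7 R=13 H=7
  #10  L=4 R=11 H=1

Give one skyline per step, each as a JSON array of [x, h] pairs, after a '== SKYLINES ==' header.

== SKYLINES ==
[[14,1],[17,0]]
[[14,1],[17,0],[22,1],[26,0]]
[[14,1],[21,0],[22,1],[26,0]]
[[14,1],[21,4],[22,1],[26,0]]
[[14,1],[21,4],[22,1],[26,0],[39,1],[44,0]]
[[14,1],[21,4],[22,1],[26,0],[39,1],[47,0]]
[[14,1],[18,2],[21,4],[22,2],[36,0],[39,1],[47,0]]
[[14,1],[17,11],[21,4],[22,2],[36,0],[39,1],[47,0]]
[[7,7],[13,0],[14,1],[17,11],[21,4],[22,2],[36,0],[39,1],[47,0]]
[[4,1],[7,7],[13,0],[14,1],[17,11],[21,4],[22,2],[36,0],[39,1],[47,0]]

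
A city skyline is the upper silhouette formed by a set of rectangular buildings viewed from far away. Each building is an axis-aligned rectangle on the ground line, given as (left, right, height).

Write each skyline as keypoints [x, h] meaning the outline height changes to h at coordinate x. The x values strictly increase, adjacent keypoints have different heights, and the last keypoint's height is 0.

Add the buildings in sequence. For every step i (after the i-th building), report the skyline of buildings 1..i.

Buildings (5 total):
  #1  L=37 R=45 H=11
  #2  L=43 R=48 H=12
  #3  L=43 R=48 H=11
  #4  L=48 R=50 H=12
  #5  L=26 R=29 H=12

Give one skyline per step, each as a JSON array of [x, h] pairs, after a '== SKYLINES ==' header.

== SKYLINES ==
[[37,11],[45,0]]
[[37,11],[43,12],[48,0]]
[[37,11],[43,12],[48,0]]
[[37,11],[43,12],[50,0]]
[[26,12],[29,0],[37,11],[43,12],[50,0]]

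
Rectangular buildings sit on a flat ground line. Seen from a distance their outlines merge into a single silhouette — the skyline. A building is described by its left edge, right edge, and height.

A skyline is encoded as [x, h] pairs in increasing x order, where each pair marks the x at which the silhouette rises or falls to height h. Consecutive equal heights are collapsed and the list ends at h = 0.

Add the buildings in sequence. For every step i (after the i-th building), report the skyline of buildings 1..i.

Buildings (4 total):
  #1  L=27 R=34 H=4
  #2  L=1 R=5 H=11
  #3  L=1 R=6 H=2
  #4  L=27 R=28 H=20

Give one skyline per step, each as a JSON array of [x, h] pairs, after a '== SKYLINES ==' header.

== SKYLINES ==
[[27,4],[34,0]]
[[1,11],[5,0],[27,4],[34,0]]
[[1,11],[5,2],[6,0],[27,4],[34,0]]
[[1,11],[5,2],[6,0],[27,20],[28,4],[34,0]]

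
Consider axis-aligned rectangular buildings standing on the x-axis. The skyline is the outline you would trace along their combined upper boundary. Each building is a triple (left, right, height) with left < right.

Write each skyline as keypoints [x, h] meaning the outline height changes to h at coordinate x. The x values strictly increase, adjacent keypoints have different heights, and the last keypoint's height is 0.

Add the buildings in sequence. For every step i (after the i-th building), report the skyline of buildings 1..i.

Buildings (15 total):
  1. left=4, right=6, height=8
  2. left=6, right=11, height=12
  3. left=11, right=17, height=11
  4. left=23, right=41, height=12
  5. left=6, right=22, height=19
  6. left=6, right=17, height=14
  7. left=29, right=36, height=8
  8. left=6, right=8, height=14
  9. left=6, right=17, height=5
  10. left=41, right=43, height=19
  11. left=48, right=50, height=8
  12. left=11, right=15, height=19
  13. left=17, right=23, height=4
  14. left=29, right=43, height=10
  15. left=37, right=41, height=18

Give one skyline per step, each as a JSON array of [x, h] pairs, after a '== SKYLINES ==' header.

== SKYLINES ==
[[4,8],[6,0]]
[[4,8],[6,12],[11,0]]
[[4,8],[6,12],[11,11],[17,0]]
[[4,8],[6,12],[11,11],[17,0],[23,12],[41,0]]
[[4,8],[6,19],[22,0],[23,12],[41,0]]
[[4,8],[6,19],[22,0],[23,12],[41,0]]
[[4,8],[6,19],[22,0],[23,12],[41,0]]
[[4,8],[6,19],[22,0],[23,12],[41,0]]
[[4,8],[6,19],[22,0],[23,12],[41,0]]
[[4,8],[6,19],[22,0],[23,12],[41,19],[43,0]]
[[4,8],[6,19],[22,0],[23,12],[41,19],[43,0],[48,8],[50,0]]
[[4,8],[6,19],[22,0],[23,12],[41,19],[43,0],[48,8],[50,0]]
[[4,8],[6,19],[22,4],[23,12],[41,19],[43,0],[48,8],[50,0]]
[[4,8],[6,19],[22,4],[23,12],[41,19],[43,0],[48,8],[50,0]]
[[4,8],[6,19],[22,4],[23,12],[37,18],[41,19],[43,0],[48,8],[50,0]]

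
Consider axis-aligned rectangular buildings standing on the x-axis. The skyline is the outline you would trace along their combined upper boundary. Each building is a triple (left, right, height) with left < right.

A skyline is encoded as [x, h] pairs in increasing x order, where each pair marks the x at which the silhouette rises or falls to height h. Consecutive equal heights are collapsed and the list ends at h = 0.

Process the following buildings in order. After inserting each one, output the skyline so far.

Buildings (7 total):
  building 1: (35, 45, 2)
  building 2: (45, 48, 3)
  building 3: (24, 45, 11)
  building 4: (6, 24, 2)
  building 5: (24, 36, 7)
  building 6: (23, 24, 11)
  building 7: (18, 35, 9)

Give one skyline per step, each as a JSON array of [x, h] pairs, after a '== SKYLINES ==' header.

== SKYLINES ==
[[35,2],[45,0]]
[[35,2],[45,3],[48,0]]
[[24,11],[45,3],[48,0]]
[[6,2],[24,11],[45,3],[48,0]]
[[6,2],[24,11],[45,3],[48,0]]
[[6,2],[23,11],[45,3],[48,0]]
[[6,2],[18,9],[23,11],[45,3],[48,0]]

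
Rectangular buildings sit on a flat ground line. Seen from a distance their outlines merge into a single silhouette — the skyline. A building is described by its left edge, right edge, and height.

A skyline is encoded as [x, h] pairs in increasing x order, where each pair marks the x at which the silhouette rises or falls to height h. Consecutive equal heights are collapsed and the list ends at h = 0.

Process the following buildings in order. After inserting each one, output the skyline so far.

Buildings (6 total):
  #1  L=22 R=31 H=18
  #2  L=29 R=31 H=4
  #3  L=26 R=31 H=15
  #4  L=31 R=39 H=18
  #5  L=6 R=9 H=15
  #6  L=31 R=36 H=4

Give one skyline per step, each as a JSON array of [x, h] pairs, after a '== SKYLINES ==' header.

== SKYLINES ==
[[22,18],[31,0]]
[[22,18],[31,0]]
[[22,18],[31,0]]
[[22,18],[39,0]]
[[6,15],[9,0],[22,18],[39,0]]
[[6,15],[9,0],[22,18],[39,0]]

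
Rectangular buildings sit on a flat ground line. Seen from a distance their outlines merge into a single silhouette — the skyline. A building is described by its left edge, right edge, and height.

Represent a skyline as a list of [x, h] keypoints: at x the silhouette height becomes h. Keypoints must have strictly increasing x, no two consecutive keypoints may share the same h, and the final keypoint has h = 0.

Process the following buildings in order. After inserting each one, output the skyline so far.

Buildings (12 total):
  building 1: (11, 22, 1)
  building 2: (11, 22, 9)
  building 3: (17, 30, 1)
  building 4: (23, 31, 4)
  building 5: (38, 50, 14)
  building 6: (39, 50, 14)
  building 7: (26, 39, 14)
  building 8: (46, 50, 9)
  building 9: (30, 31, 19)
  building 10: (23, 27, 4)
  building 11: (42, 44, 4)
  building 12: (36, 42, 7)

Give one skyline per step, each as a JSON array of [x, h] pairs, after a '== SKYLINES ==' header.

== SKYLINES ==
[[11,1],[22,0]]
[[11,9],[22,0]]
[[11,9],[22,1],[30,0]]
[[11,9],[22,1],[23,4],[31,0]]
[[11,9],[22,1],[23,4],[31,0],[38,14],[50,0]]
[[11,9],[22,1],[23,4],[31,0],[38,14],[50,0]]
[[11,9],[22,1],[23,4],[26,14],[50,0]]
[[11,9],[22,1],[23,4],[26,14],[50,0]]
[[11,9],[22,1],[23,4],[26,14],[30,19],[31,14],[50,0]]
[[11,9],[22,1],[23,4],[26,14],[30,19],[31,14],[50,0]]
[[11,9],[22,1],[23,4],[26,14],[30,19],[31,14],[50,0]]
[[11,9],[22,1],[23,4],[26,14],[30,19],[31,14],[50,0]]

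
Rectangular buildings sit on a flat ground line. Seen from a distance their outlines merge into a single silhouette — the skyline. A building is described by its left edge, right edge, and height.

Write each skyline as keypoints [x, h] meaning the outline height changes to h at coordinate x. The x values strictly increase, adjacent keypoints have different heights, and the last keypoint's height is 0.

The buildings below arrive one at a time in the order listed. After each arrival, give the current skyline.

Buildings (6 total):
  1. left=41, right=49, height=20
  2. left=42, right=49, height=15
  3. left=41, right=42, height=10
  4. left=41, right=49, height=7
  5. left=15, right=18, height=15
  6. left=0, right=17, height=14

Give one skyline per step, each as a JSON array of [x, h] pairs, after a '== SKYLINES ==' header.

== SKYLINES ==
[[41,20],[49,0]]
[[41,20],[49,0]]
[[41,20],[49,0]]
[[41,20],[49,0]]
[[15,15],[18,0],[41,20],[49,0]]
[[0,14],[15,15],[18,0],[41,20],[49,0]]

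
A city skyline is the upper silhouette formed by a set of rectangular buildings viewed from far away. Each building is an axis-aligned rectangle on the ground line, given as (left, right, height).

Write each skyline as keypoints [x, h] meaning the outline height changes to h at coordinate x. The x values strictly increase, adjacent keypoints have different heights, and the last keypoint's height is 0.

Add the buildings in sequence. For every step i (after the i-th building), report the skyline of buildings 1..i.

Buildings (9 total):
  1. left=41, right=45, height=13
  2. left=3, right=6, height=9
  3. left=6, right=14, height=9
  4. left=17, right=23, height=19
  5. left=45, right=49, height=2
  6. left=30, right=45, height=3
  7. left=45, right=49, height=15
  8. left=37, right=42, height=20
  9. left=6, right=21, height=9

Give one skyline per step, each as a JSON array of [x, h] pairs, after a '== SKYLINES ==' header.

== SKYLINES ==
[[41,13],[45,0]]
[[3,9],[6,0],[41,13],[45,0]]
[[3,9],[14,0],[41,13],[45,0]]
[[3,9],[14,0],[17,19],[23,0],[41,13],[45,0]]
[[3,9],[14,0],[17,19],[23,0],[41,13],[45,2],[49,0]]
[[3,9],[14,0],[17,19],[23,0],[30,3],[41,13],[45,2],[49,0]]
[[3,9],[14,0],[17,19],[23,0],[30,3],[41,13],[45,15],[49,0]]
[[3,9],[14,0],[17,19],[23,0],[30,3],[37,20],[42,13],[45,15],[49,0]]
[[3,9],[17,19],[23,0],[30,3],[37,20],[42,13],[45,15],[49,0]]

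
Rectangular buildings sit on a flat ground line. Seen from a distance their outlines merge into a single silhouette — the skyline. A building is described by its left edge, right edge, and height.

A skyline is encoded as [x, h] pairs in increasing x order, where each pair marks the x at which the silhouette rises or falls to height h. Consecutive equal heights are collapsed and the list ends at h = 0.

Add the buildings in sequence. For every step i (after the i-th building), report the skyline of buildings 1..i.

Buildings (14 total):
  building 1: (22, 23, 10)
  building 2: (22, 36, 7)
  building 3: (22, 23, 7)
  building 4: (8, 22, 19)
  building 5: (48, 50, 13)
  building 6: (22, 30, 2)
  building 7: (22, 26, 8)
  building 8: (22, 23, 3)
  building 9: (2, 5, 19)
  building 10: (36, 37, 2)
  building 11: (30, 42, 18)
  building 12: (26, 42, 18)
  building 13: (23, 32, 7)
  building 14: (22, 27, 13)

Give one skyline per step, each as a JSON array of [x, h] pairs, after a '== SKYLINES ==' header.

== SKYLINES ==
[[22,10],[23,0]]
[[22,10],[23,7],[36,0]]
[[22,10],[23,7],[36,0]]
[[8,19],[22,10],[23,7],[36,0]]
[[8,19],[22,10],[23,7],[36,0],[48,13],[50,0]]
[[8,19],[22,10],[23,7],[36,0],[48,13],[50,0]]
[[8,19],[22,10],[23,8],[26,7],[36,0],[48,13],[50,0]]
[[8,19],[22,10],[23,8],[26,7],[36,0],[48,13],[50,0]]
[[2,19],[5,0],[8,19],[22,10],[23,8],[26,7],[36,0],[48,13],[50,0]]
[[2,19],[5,0],[8,19],[22,10],[23,8],[26,7],[36,2],[37,0],[48,13],[50,0]]
[[2,19],[5,0],[8,19],[22,10],[23,8],[26,7],[30,18],[42,0],[48,13],[50,0]]
[[2,19],[5,0],[8,19],[22,10],[23,8],[26,18],[42,0],[48,13],[50,0]]
[[2,19],[5,0],[8,19],[22,10],[23,8],[26,18],[42,0],[48,13],[50,0]]
[[2,19],[5,0],[8,19],[22,13],[26,18],[42,0],[48,13],[50,0]]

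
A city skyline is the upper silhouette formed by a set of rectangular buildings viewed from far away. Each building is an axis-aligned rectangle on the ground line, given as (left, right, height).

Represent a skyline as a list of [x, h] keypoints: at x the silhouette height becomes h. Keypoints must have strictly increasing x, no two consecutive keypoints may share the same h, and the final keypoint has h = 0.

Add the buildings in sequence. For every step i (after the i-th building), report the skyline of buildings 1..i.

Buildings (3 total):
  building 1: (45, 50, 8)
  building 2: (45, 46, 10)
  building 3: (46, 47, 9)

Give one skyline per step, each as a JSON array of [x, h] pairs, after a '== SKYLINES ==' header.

== SKYLINES ==
[[45,8],[50,0]]
[[45,10],[46,8],[50,0]]
[[45,10],[46,9],[47,8],[50,0]]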